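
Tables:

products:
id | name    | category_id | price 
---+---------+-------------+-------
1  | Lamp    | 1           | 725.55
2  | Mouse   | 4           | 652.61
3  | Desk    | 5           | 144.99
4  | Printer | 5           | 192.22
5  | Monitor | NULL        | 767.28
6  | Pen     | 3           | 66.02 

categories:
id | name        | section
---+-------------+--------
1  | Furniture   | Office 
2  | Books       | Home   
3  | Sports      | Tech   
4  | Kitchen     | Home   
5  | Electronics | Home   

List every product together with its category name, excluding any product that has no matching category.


INNER JOIN keeps only products rows whose category_id matches an id in categories. Walk through each product:
  - product 1 (Lamp): category_id=1 -> matches Furniture
  - product 2 (Mouse): category_id=4 -> matches Kitchen
  - product 3 (Desk): category_id=5 -> matches Electronics
  - product 4 (Printer): category_id=5 -> matches Electronics
  - product 5 (Monitor): category_id=NULL, no match -> dropped
  - product 6 (Pen): category_id=3 -> matches Sports
So 1 of 6 rows is dropped.

SQL:
SELECT a.name, b.name AS category
FROM products a
INNER JOIN categories b ON a.category_id = b.id

Result:
name    | category   
--------+------------
Lamp    | Furniture  
Mouse   | Kitchen    
Desk    | Electronics
Printer | Electronics
Pen     | Sports     


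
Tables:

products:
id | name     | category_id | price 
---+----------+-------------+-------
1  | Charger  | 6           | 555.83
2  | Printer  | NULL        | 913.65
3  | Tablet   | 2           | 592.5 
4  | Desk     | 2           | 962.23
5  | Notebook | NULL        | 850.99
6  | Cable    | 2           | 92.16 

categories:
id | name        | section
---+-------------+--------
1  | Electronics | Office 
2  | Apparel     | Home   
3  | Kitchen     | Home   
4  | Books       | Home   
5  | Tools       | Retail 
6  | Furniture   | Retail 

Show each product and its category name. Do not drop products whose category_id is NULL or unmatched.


LEFT JOIN keeps every row from products (the left table); where category_id has no match in categories, the category columns become NULL. Walk through each product:
  - product 1 (Charger): category_id=6 -> matches Furniture
  - product 2 (Printer): category_id=NULL, no match -> kept with NULL
  - product 3 (Tablet): category_id=2 -> matches Apparel
  - product 4 (Desk): category_id=2 -> matches Apparel
  - product 5 (Notebook): category_id=NULL, no match -> kept with NULL
  - product 6 (Cable): category_id=2 -> matches Apparel
All 6 rows appear; 2 have NULL category.

SQL:
SELECT a.name, b.name AS category
FROM products a
LEFT JOIN categories b ON a.category_id = b.id

Result:
name     | category 
---------+----------
Charger  | Furniture
Printer  | NULL     
Tablet   | Apparel  
Desk     | Apparel  
Notebook | NULL     
Cable    | Apparel  


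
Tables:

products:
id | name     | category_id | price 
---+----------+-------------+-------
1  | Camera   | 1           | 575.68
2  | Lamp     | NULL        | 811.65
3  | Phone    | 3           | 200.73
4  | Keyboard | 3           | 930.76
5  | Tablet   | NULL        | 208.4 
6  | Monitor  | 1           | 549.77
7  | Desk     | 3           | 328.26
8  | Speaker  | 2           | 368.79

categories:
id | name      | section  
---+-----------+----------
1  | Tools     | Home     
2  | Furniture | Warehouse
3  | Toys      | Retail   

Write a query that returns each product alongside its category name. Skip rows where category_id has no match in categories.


INNER JOIN keeps only products rows whose category_id matches an id in categories. Walk through each product:
  - product 1 (Camera): category_id=1 -> matches Tools
  - product 2 (Lamp): category_id=NULL, no match -> dropped
  - product 3 (Phone): category_id=3 -> matches Toys
  - product 4 (Keyboard): category_id=3 -> matches Toys
  - product 5 (Tablet): category_id=NULL, no match -> dropped
  - product 6 (Monitor): category_id=1 -> matches Tools
  - product 7 (Desk): category_id=3 -> matches Toys
  - product 8 (Speaker): category_id=2 -> matches Furniture
So 2 of 8 rows are dropped.

SQL:
SELECT a.name, b.name AS category
FROM products a
INNER JOIN categories b ON a.category_id = b.id

Result:
name     | category 
---------+----------
Camera   | Tools    
Phone    | Toys     
Keyboard | Toys     
Monitor  | Tools    
Desk     | Toys     
Speaker  | Furniture


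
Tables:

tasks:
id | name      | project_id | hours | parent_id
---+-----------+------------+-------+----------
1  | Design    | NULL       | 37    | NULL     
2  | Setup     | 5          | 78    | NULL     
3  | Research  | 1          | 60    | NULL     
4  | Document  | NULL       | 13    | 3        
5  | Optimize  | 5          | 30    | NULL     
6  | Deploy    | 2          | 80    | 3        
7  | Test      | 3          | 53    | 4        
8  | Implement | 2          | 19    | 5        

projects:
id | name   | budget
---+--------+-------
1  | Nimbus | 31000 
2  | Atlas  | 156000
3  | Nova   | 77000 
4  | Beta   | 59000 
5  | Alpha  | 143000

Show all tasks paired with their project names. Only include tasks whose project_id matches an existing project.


INNER JOIN keeps only tasks rows whose project_id matches an id in projects. Walk through each task:
  - task 1 (Design): project_id=NULL, no match -> dropped
  - task 2 (Setup): project_id=5 -> matches Alpha
  - task 3 (Research): project_id=1 -> matches Nimbus
  - task 4 (Document): project_id=NULL, no match -> dropped
  - task 5 (Optimize): project_id=5 -> matches Alpha
  - task 6 (Deploy): project_id=2 -> matches Atlas
  - task 7 (Test): project_id=3 -> matches Nova
  - task 8 (Implement): project_id=2 -> matches Atlas
So 2 of 8 rows are dropped.

SQL:
SELECT a.name, b.name AS project
FROM tasks a
INNER JOIN projects b ON a.project_id = b.id

Result:
name      | project
----------+--------
Setup     | Alpha  
Research  | Nimbus 
Optimize  | Alpha  
Deploy    | Atlas  
Test      | Nova   
Implement | Atlas  


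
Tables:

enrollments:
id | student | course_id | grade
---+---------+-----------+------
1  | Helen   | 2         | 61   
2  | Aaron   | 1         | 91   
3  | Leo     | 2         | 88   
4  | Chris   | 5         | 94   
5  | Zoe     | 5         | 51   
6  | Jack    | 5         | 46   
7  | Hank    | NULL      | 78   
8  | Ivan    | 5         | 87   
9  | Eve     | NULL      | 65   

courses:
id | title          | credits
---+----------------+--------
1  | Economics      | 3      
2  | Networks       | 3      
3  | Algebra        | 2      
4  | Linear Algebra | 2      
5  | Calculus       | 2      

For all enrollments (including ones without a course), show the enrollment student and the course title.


LEFT JOIN keeps every row from enrollments (the left table); where course_id has no match in courses, the course columns become NULL. Walk through each enrollment:
  - enrollment 1 (Helen): course_id=2 -> matches Networks
  - enrollment 2 (Aaron): course_id=1 -> matches Economics
  - enrollment 3 (Leo): course_id=2 -> matches Networks
  - enrollment 4 (Chris): course_id=5 -> matches Calculus
  - enrollment 5 (Zoe): course_id=5 -> matches Calculus
  - enrollment 6 (Jack): course_id=5 -> matches Calculus
  - enrollment 7 (Hank): course_id=NULL, no match -> kept with NULL
  - enrollment 8 (Ivan): course_id=5 -> matches Calculus
  - enrollment 9 (Eve): course_id=NULL, no match -> kept with NULL
All 9 rows appear; 2 have NULL course.

SQL:
SELECT a.student, b.title AS course
FROM enrollments a
LEFT JOIN courses b ON a.course_id = b.id

Result:
student | course   
--------+----------
Helen   | Networks 
Aaron   | Economics
Leo     | Networks 
Chris   | Calculus 
Zoe     | Calculus 
Jack    | Calculus 
Hank    | NULL     
Ivan    | Calculus 
Eve     | NULL     


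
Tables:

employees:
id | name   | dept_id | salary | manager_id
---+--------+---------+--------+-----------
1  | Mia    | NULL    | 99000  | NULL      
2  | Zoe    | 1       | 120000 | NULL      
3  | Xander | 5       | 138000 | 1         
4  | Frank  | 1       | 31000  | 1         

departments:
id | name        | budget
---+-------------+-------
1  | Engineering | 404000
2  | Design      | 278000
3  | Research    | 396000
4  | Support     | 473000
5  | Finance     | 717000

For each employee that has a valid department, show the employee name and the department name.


INNER JOIN keeps only employees rows whose dept_id matches an id in departments. Walk through each employee:
  - employee 1 (Mia): dept_id=NULL, no match -> dropped
  - employee 2 (Zoe): dept_id=1 -> matches Engineering
  - employee 3 (Xander): dept_id=5 -> matches Finance
  - employee 4 (Frank): dept_id=1 -> matches Engineering
So 1 of 4 rows is dropped.

SQL:
SELECT a.name, b.name AS department
FROM employees a
INNER JOIN departments b ON a.dept_id = b.id

Result:
name   | department 
-------+------------
Zoe    | Engineering
Xander | Finance    
Frank  | Engineering


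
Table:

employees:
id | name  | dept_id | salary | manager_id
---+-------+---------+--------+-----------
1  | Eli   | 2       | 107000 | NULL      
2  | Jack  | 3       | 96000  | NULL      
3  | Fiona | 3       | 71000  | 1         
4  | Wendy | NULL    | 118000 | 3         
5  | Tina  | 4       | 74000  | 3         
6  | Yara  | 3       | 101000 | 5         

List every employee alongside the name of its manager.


This is a self-join: employees is joined to a second copy of itself, matching each row's manager_id to another row's id. Use LEFT JOIN so rows with manager_id=NULL are kept.
  - employee 1 (Eli): manager_id=NULL -> NULL
  - employee 2 (Jack): manager_id=NULL -> NULL
  - employee 3 (Fiona): manager_id=1 -> Eli
  - employee 4 (Wendy): manager_id=3 -> Fiona
  - employee 5 (Tina): manager_id=3 -> Fiona
  - employee 6 (Yara): manager_id=5 -> Tina

SQL:
SELECT a.name AS item, b.name AS manager
FROM employees a
LEFT JOIN employees b ON a.manager_id = b.id

Result:
item  | manager
------+--------
Eli   | NULL   
Jack  | NULL   
Fiona | Eli    
Wendy | Fiona  
Tina  | Fiona  
Yara  | Tina   


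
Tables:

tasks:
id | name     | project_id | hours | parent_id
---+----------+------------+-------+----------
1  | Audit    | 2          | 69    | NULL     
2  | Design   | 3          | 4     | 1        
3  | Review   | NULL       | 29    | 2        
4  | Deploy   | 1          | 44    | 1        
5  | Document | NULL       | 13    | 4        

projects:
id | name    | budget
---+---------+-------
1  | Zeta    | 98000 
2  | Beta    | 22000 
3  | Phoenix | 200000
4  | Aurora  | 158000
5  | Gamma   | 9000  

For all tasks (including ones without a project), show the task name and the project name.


LEFT JOIN keeps every row from tasks (the left table); where project_id has no match in projects, the project columns become NULL. Walk through each task:
  - task 1 (Audit): project_id=2 -> matches Beta
  - task 2 (Design): project_id=3 -> matches Phoenix
  - task 3 (Review): project_id=NULL, no match -> kept with NULL
  - task 4 (Deploy): project_id=1 -> matches Zeta
  - task 5 (Document): project_id=NULL, no match -> kept with NULL
All 5 rows appear; 2 have NULL project.

SQL:
SELECT a.name, b.name AS project
FROM tasks a
LEFT JOIN projects b ON a.project_id = b.id

Result:
name     | project
---------+--------
Audit    | Beta   
Design   | Phoenix
Review   | NULL   
Deploy   | Zeta   
Document | NULL   


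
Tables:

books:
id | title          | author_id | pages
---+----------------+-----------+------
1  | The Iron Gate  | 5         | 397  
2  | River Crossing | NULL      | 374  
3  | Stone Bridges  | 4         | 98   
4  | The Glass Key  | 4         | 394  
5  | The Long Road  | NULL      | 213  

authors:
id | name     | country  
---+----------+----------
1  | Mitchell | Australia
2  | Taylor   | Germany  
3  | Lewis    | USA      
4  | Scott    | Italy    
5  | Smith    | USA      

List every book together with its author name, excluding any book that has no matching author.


INNER JOIN keeps only books rows whose author_id matches an id in authors. Walk through each book:
  - book 1 (The Iron Gate): author_id=5 -> matches Smith
  - book 2 (River Crossing): author_id=NULL, no match -> dropped
  - book 3 (Stone Bridges): author_id=4 -> matches Scott
  - book 4 (The Glass Key): author_id=4 -> matches Scott
  - book 5 (The Long Road): author_id=NULL, no match -> dropped
So 2 of 5 rows are dropped.

SQL:
SELECT a.title, b.name AS author
FROM books a
INNER JOIN authors b ON a.author_id = b.id

Result:
title         | author
--------------+-------
The Iron Gate | Smith 
Stone Bridges | Scott 
The Glass Key | Scott 


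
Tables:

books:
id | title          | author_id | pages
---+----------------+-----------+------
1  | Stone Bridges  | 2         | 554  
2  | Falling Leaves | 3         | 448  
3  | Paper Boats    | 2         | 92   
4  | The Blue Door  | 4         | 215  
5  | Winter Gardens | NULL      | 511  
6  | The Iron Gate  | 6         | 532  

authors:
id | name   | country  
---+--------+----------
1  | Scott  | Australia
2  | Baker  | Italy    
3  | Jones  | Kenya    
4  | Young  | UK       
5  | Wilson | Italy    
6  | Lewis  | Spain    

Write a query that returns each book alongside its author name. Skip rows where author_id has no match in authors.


INNER JOIN keeps only books rows whose author_id matches an id in authors. Walk through each book:
  - book 1 (Stone Bridges): author_id=2 -> matches Baker
  - book 2 (Falling Leaves): author_id=3 -> matches Jones
  - book 3 (Paper Boats): author_id=2 -> matches Baker
  - book 4 (The Blue Door): author_id=4 -> matches Young
  - book 5 (Winter Gardens): author_id=NULL, no match -> dropped
  - book 6 (The Iron Gate): author_id=6 -> matches Lewis
So 1 of 6 rows is dropped.

SQL:
SELECT a.title, b.name AS author
FROM books a
INNER JOIN authors b ON a.author_id = b.id

Result:
title          | author
---------------+-------
Stone Bridges  | Baker 
Falling Leaves | Jones 
Paper Boats    | Baker 
The Blue Door  | Young 
The Iron Gate  | Lewis 


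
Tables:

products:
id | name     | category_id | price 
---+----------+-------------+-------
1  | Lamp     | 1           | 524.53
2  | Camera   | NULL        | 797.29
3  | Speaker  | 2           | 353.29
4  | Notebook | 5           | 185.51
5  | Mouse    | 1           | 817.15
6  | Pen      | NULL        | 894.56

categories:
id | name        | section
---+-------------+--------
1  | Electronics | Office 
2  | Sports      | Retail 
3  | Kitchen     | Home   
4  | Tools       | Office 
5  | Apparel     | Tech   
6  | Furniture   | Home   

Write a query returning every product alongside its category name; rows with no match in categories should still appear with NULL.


LEFT JOIN keeps every row from products (the left table); where category_id has no match in categories, the category columns become NULL. Walk through each product:
  - product 1 (Lamp): category_id=1 -> matches Electronics
  - product 2 (Camera): category_id=NULL, no match -> kept with NULL
  - product 3 (Speaker): category_id=2 -> matches Sports
  - product 4 (Notebook): category_id=5 -> matches Apparel
  - product 5 (Mouse): category_id=1 -> matches Electronics
  - product 6 (Pen): category_id=NULL, no match -> kept with NULL
All 6 rows appear; 2 have NULL category.

SQL:
SELECT a.name, b.name AS category
FROM products a
LEFT JOIN categories b ON a.category_id = b.id

Result:
name     | category   
---------+------------
Lamp     | Electronics
Camera   | NULL       
Speaker  | Sports     
Notebook | Apparel    
Mouse    | Electronics
Pen      | NULL       


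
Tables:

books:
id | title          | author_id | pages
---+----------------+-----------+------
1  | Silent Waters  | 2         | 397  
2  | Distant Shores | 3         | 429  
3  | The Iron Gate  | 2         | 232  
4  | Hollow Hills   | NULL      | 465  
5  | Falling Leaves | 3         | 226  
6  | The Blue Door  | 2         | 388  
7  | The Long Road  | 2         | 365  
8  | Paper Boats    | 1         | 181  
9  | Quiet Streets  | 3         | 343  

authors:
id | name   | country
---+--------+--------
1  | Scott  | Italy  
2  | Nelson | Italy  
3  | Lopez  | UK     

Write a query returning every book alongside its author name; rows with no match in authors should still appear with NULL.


LEFT JOIN keeps every row from books (the left table); where author_id has no match in authors, the author columns become NULL. Walk through each book:
  - book 1 (Silent Waters): author_id=2 -> matches Nelson
  - book 2 (Distant Shores): author_id=3 -> matches Lopez
  - book 3 (The Iron Gate): author_id=2 -> matches Nelson
  - book 4 (Hollow Hills): author_id=NULL, no match -> kept with NULL
  - book 5 (Falling Leaves): author_id=3 -> matches Lopez
  - book 6 (The Blue Door): author_id=2 -> matches Nelson
  - book 7 (The Long Road): author_id=2 -> matches Nelson
  - book 8 (Paper Boats): author_id=1 -> matches Scott
  - book 9 (Quiet Streets): author_id=3 -> matches Lopez
All 9 rows appear; 1 has NULL author.

SQL:
SELECT a.title, b.name AS author
FROM books a
LEFT JOIN authors b ON a.author_id = b.id

Result:
title          | author
---------------+-------
Silent Waters  | Nelson
Distant Shores | Lopez 
The Iron Gate  | Nelson
Hollow Hills   | NULL  
Falling Leaves | Lopez 
The Blue Door  | Nelson
The Long Road  | Nelson
Paper Boats    | Scott 
Quiet Streets  | Lopez 


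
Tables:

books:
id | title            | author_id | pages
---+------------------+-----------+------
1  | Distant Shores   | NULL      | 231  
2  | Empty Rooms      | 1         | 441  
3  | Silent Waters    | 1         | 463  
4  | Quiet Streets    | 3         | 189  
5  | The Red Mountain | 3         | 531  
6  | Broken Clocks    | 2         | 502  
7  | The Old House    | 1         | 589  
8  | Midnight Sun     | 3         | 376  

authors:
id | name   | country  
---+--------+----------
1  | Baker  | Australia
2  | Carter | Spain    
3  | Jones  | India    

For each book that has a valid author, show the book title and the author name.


INNER JOIN keeps only books rows whose author_id matches an id in authors. Walk through each book:
  - book 1 (Distant Shores): author_id=NULL, no match -> dropped
  - book 2 (Empty Rooms): author_id=1 -> matches Baker
  - book 3 (Silent Waters): author_id=1 -> matches Baker
  - book 4 (Quiet Streets): author_id=3 -> matches Jones
  - book 5 (The Red Mountain): author_id=3 -> matches Jones
  - book 6 (Broken Clocks): author_id=2 -> matches Carter
  - book 7 (The Old House): author_id=1 -> matches Baker
  - book 8 (Midnight Sun): author_id=3 -> matches Jones
So 1 of 8 rows is dropped.

SQL:
SELECT a.title, b.name AS author
FROM books a
INNER JOIN authors b ON a.author_id = b.id

Result:
title            | author
-----------------+-------
Empty Rooms      | Baker 
Silent Waters    | Baker 
Quiet Streets    | Jones 
The Red Mountain | Jones 
Broken Clocks    | Carter
The Old House    | Baker 
Midnight Sun     | Jones 


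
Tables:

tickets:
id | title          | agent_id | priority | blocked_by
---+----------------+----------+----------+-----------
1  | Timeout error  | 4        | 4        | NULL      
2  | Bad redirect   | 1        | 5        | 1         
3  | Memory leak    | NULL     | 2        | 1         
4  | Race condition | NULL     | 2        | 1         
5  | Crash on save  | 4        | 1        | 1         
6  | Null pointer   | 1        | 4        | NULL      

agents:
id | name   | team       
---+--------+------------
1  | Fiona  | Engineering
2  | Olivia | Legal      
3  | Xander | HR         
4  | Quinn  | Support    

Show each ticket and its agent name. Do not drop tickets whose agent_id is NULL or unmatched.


LEFT JOIN keeps every row from tickets (the left table); where agent_id has no match in agents, the agent columns become NULL. Walk through each ticket:
  - ticket 1 (Timeout error): agent_id=4 -> matches Quinn
  - ticket 2 (Bad redirect): agent_id=1 -> matches Fiona
  - ticket 3 (Memory leak): agent_id=NULL, no match -> kept with NULL
  - ticket 4 (Race condition): agent_id=NULL, no match -> kept with NULL
  - ticket 5 (Crash on save): agent_id=4 -> matches Quinn
  - ticket 6 (Null pointer): agent_id=1 -> matches Fiona
All 6 rows appear; 2 have NULL agent.

SQL:
SELECT a.title, b.name AS agent
FROM tickets a
LEFT JOIN agents b ON a.agent_id = b.id

Result:
title          | agent
---------------+------
Timeout error  | Quinn
Bad redirect   | Fiona
Memory leak    | NULL 
Race condition | NULL 
Crash on save  | Quinn
Null pointer   | Fiona


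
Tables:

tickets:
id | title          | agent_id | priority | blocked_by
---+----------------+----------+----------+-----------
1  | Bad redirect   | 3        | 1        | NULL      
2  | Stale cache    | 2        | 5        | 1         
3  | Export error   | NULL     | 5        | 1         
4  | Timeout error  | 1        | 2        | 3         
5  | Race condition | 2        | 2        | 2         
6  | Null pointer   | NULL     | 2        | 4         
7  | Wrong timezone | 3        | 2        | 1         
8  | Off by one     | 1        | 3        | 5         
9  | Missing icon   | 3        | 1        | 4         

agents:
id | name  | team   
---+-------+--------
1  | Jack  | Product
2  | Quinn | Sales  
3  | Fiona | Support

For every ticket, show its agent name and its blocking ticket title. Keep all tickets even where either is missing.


Two LEFT JOINs from the same base table tickets: one to agents via agent_id, one to tickets itself via blocked_by. Both are LEFT so every ticket is preserved.
Match against agents:
  - ticket 1 (Bad redirect): agent_id=3 -> matches Fiona
  - ticket 2 (Stale cache): agent_id=2 -> matches Quinn
  - ticket 3 (Export error): agent_id=NULL, no match -> kept with NULL
  - ticket 4 (Timeout error): agent_id=1 -> matches Jack
  - ticket 5 (Race condition): agent_id=2 -> matches Quinn
  - ticket 6 (Null pointer): agent_id=NULL, no match -> kept with NULL
  - ticket 7 (Wrong timezone): agent_id=3 -> matches Fiona
  - ticket 8 (Off by one): agent_id=1 -> matches Jack
  - ticket 9 (Missing icon): agent_id=3 -> matches Fiona
Match against tickets (self):
  - ticket 1 (Bad redirect): blocked_by=NULL -> NULL
  - ticket 2 (Stale cache): blocked_by=1 -> Bad redirect
  - ticket 3 (Export error): blocked_by=1 -> Bad redirect
  - ticket 4 (Timeout error): blocked_by=3 -> Export error
  - ticket 5 (Race condition): blocked_by=2 -> Stale cache
  - ticket 6 (Null pointer): blocked_by=4 -> Timeout error
  - ticket 7 (Wrong timezone): blocked_by=1 -> Bad redirect
  - ticket 8 (Off by one): blocked_by=5 -> Race condition
  - ticket 9 (Missing icon): blocked_by=4 -> Timeout error

SQL:
SELECT a.title, b.name AS agent, c.title AS blocked_by
FROM tickets a
LEFT JOIN agents b ON a.agent_id = b.id
LEFT JOIN tickets c ON a.blocked_by = c.id

Result:
title          | agent | blocked_by    
---------------+-------+---------------
Bad redirect   | Fiona | NULL          
Stale cache    | Quinn | Bad redirect  
Export error   | NULL  | Bad redirect  
Timeout error  | Jack  | Export error  
Race condition | Quinn | Stale cache   
Null pointer   | NULL  | Timeout error 
Wrong timezone | Fiona | Bad redirect  
Off by one     | Jack  | Race condition
Missing icon   | Fiona | Timeout error 


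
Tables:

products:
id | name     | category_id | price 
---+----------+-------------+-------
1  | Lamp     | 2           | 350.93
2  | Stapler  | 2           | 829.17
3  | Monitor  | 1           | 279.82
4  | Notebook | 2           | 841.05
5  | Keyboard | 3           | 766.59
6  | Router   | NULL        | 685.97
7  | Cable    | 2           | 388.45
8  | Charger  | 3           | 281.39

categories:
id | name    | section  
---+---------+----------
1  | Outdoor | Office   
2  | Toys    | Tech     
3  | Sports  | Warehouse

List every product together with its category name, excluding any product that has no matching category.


INNER JOIN keeps only products rows whose category_id matches an id in categories. Walk through each product:
  - product 1 (Lamp): category_id=2 -> matches Toys
  - product 2 (Stapler): category_id=2 -> matches Toys
  - product 3 (Monitor): category_id=1 -> matches Outdoor
  - product 4 (Notebook): category_id=2 -> matches Toys
  - product 5 (Keyboard): category_id=3 -> matches Sports
  - product 6 (Router): category_id=NULL, no match -> dropped
  - product 7 (Cable): category_id=2 -> matches Toys
  - product 8 (Charger): category_id=3 -> matches Sports
So 1 of 8 rows is dropped.

SQL:
SELECT a.name, b.name AS category
FROM products a
INNER JOIN categories b ON a.category_id = b.id

Result:
name     | category
---------+---------
Lamp     | Toys    
Stapler  | Toys    
Monitor  | Outdoor 
Notebook | Toys    
Keyboard | Sports  
Cable    | Toys    
Charger  | Sports  


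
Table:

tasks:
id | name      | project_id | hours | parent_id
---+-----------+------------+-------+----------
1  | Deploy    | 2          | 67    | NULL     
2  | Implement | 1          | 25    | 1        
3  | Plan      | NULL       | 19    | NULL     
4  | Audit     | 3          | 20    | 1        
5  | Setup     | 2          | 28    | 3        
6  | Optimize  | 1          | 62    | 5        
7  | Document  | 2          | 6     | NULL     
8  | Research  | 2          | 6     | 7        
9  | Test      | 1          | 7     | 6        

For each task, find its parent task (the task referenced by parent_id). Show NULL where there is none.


This is a self-join: tasks is joined to a second copy of itself, matching each row's parent_id to another row's id. Use LEFT JOIN so rows with parent_id=NULL are kept.
  - task 1 (Deploy): parent_id=NULL -> NULL
  - task 2 (Implement): parent_id=1 -> Deploy
  - task 3 (Plan): parent_id=NULL -> NULL
  - task 4 (Audit): parent_id=1 -> Deploy
  - task 5 (Setup): parent_id=3 -> Plan
  - task 6 (Optimize): parent_id=5 -> Setup
  - task 7 (Document): parent_id=NULL -> NULL
  - task 8 (Research): parent_id=7 -> Document
  - task 9 (Test): parent_id=6 -> Optimize

SQL:
SELECT a.name AS item, b.name AS parent
FROM tasks a
LEFT JOIN tasks b ON a.parent_id = b.id

Result:
item      | parent  
----------+---------
Deploy    | NULL    
Implement | Deploy  
Plan      | NULL    
Audit     | Deploy  
Setup     | Plan    
Optimize  | Setup   
Document  | NULL    
Research  | Document
Test      | Optimize


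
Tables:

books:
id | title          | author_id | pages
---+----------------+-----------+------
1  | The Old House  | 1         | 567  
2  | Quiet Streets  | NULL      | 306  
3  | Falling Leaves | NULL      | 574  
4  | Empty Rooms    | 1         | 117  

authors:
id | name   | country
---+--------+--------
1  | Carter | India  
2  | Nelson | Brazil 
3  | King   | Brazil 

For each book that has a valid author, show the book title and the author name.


INNER JOIN keeps only books rows whose author_id matches an id in authors. Walk through each book:
  - book 1 (The Old House): author_id=1 -> matches Carter
  - book 2 (Quiet Streets): author_id=NULL, no match -> dropped
  - book 3 (Falling Leaves): author_id=NULL, no match -> dropped
  - book 4 (Empty Rooms): author_id=1 -> matches Carter
So 2 of 4 rows are dropped.

SQL:
SELECT a.title, b.name AS author
FROM books a
INNER JOIN authors b ON a.author_id = b.id

Result:
title         | author
--------------+-------
The Old House | Carter
Empty Rooms   | Carter


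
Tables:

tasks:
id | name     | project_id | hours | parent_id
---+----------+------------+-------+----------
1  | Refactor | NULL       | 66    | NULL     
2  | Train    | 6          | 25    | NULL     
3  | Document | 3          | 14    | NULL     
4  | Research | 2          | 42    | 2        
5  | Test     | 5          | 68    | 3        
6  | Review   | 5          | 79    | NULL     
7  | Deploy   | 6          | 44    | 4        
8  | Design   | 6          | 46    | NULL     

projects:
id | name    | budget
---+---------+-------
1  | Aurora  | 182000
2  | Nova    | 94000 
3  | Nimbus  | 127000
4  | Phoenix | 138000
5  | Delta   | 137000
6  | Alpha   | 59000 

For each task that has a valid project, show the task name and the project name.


INNER JOIN keeps only tasks rows whose project_id matches an id in projects. Walk through each task:
  - task 1 (Refactor): project_id=NULL, no match -> dropped
  - task 2 (Train): project_id=6 -> matches Alpha
  - task 3 (Document): project_id=3 -> matches Nimbus
  - task 4 (Research): project_id=2 -> matches Nova
  - task 5 (Test): project_id=5 -> matches Delta
  - task 6 (Review): project_id=5 -> matches Delta
  - task 7 (Deploy): project_id=6 -> matches Alpha
  - task 8 (Design): project_id=6 -> matches Alpha
So 1 of 8 rows is dropped.

SQL:
SELECT a.name, b.name AS project
FROM tasks a
INNER JOIN projects b ON a.project_id = b.id

Result:
name     | project
---------+--------
Train    | Alpha  
Document | Nimbus 
Research | Nova   
Test     | Delta  
Review   | Delta  
Deploy   | Alpha  
Design   | Alpha  


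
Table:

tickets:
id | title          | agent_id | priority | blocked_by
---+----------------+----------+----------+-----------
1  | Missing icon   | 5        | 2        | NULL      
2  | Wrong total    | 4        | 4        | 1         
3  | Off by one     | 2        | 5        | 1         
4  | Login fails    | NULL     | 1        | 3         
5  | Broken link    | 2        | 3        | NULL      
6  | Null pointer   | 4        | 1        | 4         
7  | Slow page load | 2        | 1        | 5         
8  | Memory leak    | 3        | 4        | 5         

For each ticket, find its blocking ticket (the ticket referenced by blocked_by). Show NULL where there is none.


This is a self-join: tickets is joined to a second copy of itself, matching each row's blocked_by to another row's id. Use LEFT JOIN so rows with blocked_by=NULL are kept.
  - ticket 1 (Missing icon): blocked_by=NULL -> NULL
  - ticket 2 (Wrong total): blocked_by=1 -> Missing icon
  - ticket 3 (Off by one): blocked_by=1 -> Missing icon
  - ticket 4 (Login fails): blocked_by=3 -> Off by one
  - ticket 5 (Broken link): blocked_by=NULL -> NULL
  - ticket 6 (Null pointer): blocked_by=4 -> Login fails
  - ticket 7 (Slow page load): blocked_by=5 -> Broken link
  - ticket 8 (Memory leak): blocked_by=5 -> Broken link

SQL:
SELECT a.title AS item, b.title AS blocked_by
FROM tickets a
LEFT JOIN tickets b ON a.blocked_by = b.id

Result:
item           | blocked_by  
---------------+-------------
Missing icon   | NULL        
Wrong total    | Missing icon
Off by one     | Missing icon
Login fails    | Off by one  
Broken link    | NULL        
Null pointer   | Login fails 
Slow page load | Broken link 
Memory leak    | Broken link 


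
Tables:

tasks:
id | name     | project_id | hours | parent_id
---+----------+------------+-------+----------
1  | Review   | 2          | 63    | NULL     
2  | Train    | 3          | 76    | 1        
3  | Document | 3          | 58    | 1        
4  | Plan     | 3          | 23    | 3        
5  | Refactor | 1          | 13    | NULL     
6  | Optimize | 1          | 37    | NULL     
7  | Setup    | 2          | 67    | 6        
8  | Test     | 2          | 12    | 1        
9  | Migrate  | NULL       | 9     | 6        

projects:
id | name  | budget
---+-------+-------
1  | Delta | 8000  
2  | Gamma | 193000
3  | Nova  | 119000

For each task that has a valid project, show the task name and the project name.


INNER JOIN keeps only tasks rows whose project_id matches an id in projects. Walk through each task:
  - task 1 (Review): project_id=2 -> matches Gamma
  - task 2 (Train): project_id=3 -> matches Nova
  - task 3 (Document): project_id=3 -> matches Nova
  - task 4 (Plan): project_id=3 -> matches Nova
  - task 5 (Refactor): project_id=1 -> matches Delta
  - task 6 (Optimize): project_id=1 -> matches Delta
  - task 7 (Setup): project_id=2 -> matches Gamma
  - task 8 (Test): project_id=2 -> matches Gamma
  - task 9 (Migrate): project_id=NULL, no match -> dropped
So 1 of 9 rows is dropped.

SQL:
SELECT a.name, b.name AS project
FROM tasks a
INNER JOIN projects b ON a.project_id = b.id

Result:
name     | project
---------+--------
Review   | Gamma  
Train    | Nova   
Document | Nova   
Plan     | Nova   
Refactor | Delta  
Optimize | Delta  
Setup    | Gamma  
Test     | Gamma  


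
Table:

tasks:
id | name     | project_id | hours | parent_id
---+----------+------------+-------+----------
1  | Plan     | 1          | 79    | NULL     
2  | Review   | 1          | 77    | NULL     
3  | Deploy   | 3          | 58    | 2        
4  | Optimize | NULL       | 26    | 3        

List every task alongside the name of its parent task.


This is a self-join: tasks is joined to a second copy of itself, matching each row's parent_id to another row's id. Use LEFT JOIN so rows with parent_id=NULL are kept.
  - task 1 (Plan): parent_id=NULL -> NULL
  - task 2 (Review): parent_id=NULL -> NULL
  - task 3 (Deploy): parent_id=2 -> Review
  - task 4 (Optimize): parent_id=3 -> Deploy

SQL:
SELECT a.name AS item, b.name AS parent
FROM tasks a
LEFT JOIN tasks b ON a.parent_id = b.id

Result:
item     | parent
---------+-------
Plan     | NULL  
Review   | NULL  
Deploy   | Review
Optimize | Deploy


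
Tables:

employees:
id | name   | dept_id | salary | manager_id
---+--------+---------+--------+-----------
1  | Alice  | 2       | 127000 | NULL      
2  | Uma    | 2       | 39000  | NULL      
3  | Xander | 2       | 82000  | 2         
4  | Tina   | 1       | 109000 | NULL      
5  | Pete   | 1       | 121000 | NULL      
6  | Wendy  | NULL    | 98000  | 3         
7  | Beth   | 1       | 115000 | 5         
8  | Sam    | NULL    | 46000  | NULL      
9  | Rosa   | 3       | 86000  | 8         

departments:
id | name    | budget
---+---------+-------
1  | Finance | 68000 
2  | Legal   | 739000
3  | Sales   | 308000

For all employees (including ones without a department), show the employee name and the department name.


LEFT JOIN keeps every row from employees (the left table); where dept_id has no match in departments, the department columns become NULL. Walk through each employee:
  - employee 1 (Alice): dept_id=2 -> matches Legal
  - employee 2 (Uma): dept_id=2 -> matches Legal
  - employee 3 (Xander): dept_id=2 -> matches Legal
  - employee 4 (Tina): dept_id=1 -> matches Finance
  - employee 5 (Pete): dept_id=1 -> matches Finance
  - employee 6 (Wendy): dept_id=NULL, no match -> kept with NULL
  - employee 7 (Beth): dept_id=1 -> matches Finance
  - employee 8 (Sam): dept_id=NULL, no match -> kept with NULL
  - employee 9 (Rosa): dept_id=3 -> matches Sales
All 9 rows appear; 2 have NULL department.

SQL:
SELECT a.name, b.name AS department
FROM employees a
LEFT JOIN departments b ON a.dept_id = b.id

Result:
name   | department
-------+-----------
Alice  | Legal     
Uma    | Legal     
Xander | Legal     
Tina   | Finance   
Pete   | Finance   
Wendy  | NULL      
Beth   | Finance   
Sam    | NULL      
Rosa   | Sales     


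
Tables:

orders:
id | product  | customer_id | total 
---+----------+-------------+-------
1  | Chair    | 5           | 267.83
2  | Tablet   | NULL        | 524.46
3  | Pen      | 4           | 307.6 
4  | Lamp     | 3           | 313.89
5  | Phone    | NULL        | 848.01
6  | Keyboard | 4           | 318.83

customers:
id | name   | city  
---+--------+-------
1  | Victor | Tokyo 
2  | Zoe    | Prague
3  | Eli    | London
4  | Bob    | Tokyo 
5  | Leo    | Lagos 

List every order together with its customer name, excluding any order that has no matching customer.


INNER JOIN keeps only orders rows whose customer_id matches an id in customers. Walk through each order:
  - order 1 (Chair): customer_id=5 -> matches Leo
  - order 2 (Tablet): customer_id=NULL, no match -> dropped
  - order 3 (Pen): customer_id=4 -> matches Bob
  - order 4 (Lamp): customer_id=3 -> matches Eli
  - order 5 (Phone): customer_id=NULL, no match -> dropped
  - order 6 (Keyboard): customer_id=4 -> matches Bob
So 2 of 6 rows are dropped.

SQL:
SELECT a.product, b.name AS customer
FROM orders a
INNER JOIN customers b ON a.customer_id = b.id

Result:
product  | customer
---------+---------
Chair    | Leo     
Pen      | Bob     
Lamp     | Eli     
Keyboard | Bob     


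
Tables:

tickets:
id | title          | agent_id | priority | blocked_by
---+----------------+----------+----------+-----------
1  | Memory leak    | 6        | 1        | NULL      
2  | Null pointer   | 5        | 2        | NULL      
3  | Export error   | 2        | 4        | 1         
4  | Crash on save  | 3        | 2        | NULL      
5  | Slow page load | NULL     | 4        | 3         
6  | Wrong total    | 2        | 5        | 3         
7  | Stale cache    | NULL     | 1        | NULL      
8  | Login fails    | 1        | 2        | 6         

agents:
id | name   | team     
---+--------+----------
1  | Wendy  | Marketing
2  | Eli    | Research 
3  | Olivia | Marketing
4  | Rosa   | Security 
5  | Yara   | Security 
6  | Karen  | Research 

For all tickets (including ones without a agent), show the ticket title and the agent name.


LEFT JOIN keeps every row from tickets (the left table); where agent_id has no match in agents, the agent columns become NULL. Walk through each ticket:
  - ticket 1 (Memory leak): agent_id=6 -> matches Karen
  - ticket 2 (Null pointer): agent_id=5 -> matches Yara
  - ticket 3 (Export error): agent_id=2 -> matches Eli
  - ticket 4 (Crash on save): agent_id=3 -> matches Olivia
  - ticket 5 (Slow page load): agent_id=NULL, no match -> kept with NULL
  - ticket 6 (Wrong total): agent_id=2 -> matches Eli
  - ticket 7 (Stale cache): agent_id=NULL, no match -> kept with NULL
  - ticket 8 (Login fails): agent_id=1 -> matches Wendy
All 8 rows appear; 2 have NULL agent.

SQL:
SELECT a.title, b.name AS agent
FROM tickets a
LEFT JOIN agents b ON a.agent_id = b.id

Result:
title          | agent 
---------------+-------
Memory leak    | Karen 
Null pointer   | Yara  
Export error   | Eli   
Crash on save  | Olivia
Slow page load | NULL  
Wrong total    | Eli   
Stale cache    | NULL  
Login fails    | Wendy 


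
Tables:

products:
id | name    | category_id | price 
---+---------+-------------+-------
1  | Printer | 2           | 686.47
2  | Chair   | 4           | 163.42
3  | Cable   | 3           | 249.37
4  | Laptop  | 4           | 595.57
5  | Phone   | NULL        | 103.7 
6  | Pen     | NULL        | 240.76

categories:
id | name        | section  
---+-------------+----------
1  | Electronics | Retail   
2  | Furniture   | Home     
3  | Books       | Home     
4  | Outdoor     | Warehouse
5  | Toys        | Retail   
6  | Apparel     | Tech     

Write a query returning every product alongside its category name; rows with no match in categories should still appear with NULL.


LEFT JOIN keeps every row from products (the left table); where category_id has no match in categories, the category columns become NULL. Walk through each product:
  - product 1 (Printer): category_id=2 -> matches Furniture
  - product 2 (Chair): category_id=4 -> matches Outdoor
  - product 3 (Cable): category_id=3 -> matches Books
  - product 4 (Laptop): category_id=4 -> matches Outdoor
  - product 5 (Phone): category_id=NULL, no match -> kept with NULL
  - product 6 (Pen): category_id=NULL, no match -> kept with NULL
All 6 rows appear; 2 have NULL category.

SQL:
SELECT a.name, b.name AS category
FROM products a
LEFT JOIN categories b ON a.category_id = b.id

Result:
name    | category 
--------+----------
Printer | Furniture
Chair   | Outdoor  
Cable   | Books    
Laptop  | Outdoor  
Phone   | NULL     
Pen     | NULL     


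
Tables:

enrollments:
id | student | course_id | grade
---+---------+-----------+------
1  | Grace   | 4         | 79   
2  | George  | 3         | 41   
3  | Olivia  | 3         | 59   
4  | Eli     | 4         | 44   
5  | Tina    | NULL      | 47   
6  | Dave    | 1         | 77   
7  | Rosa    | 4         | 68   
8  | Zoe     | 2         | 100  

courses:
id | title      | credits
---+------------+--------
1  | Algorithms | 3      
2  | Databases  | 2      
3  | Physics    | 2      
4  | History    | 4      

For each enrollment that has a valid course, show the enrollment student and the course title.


INNER JOIN keeps only enrollments rows whose course_id matches an id in courses. Walk through each enrollment:
  - enrollment 1 (Grace): course_id=4 -> matches History
  - enrollment 2 (George): course_id=3 -> matches Physics
  - enrollment 3 (Olivia): course_id=3 -> matches Physics
  - enrollment 4 (Eli): course_id=4 -> matches History
  - enrollment 5 (Tina): course_id=NULL, no match -> dropped
  - enrollment 6 (Dave): course_id=1 -> matches Algorithms
  - enrollment 7 (Rosa): course_id=4 -> matches History
  - enrollment 8 (Zoe): course_id=2 -> matches Databases
So 1 of 8 rows is dropped.

SQL:
SELECT a.student, b.title AS course
FROM enrollments a
INNER JOIN courses b ON a.course_id = b.id

Result:
student | course    
--------+-----------
Grace   | History   
George  | Physics   
Olivia  | Physics   
Eli     | History   
Dave    | Algorithms
Rosa    | History   
Zoe     | Databases 
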